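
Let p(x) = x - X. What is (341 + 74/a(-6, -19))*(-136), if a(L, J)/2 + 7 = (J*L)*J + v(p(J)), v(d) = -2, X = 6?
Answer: -100862768/2175 ≈ -46374.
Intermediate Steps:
p(x) = -6 + x (p(x) = x - 1*6 = x - 6 = -6 + x)
a(L, J) = -18 + 2*L*J² (a(L, J) = -14 + 2*((J*L)*J - 2) = -14 + 2*(L*J² - 2) = -14 + 2*(-2 + L*J²) = -14 + (-4 + 2*L*J²) = -18 + 2*L*J²)
(341 + 74/a(-6, -19))*(-136) = (341 + 74/(-18 + 2*(-6)*(-19)²))*(-136) = (341 + 74/(-18 + 2*(-6)*361))*(-136) = (341 + 74/(-18 - 4332))*(-136) = (341 + 74/(-4350))*(-136) = (341 + 74*(-1/4350))*(-136) = (341 - 37/2175)*(-136) = (741638/2175)*(-136) = -100862768/2175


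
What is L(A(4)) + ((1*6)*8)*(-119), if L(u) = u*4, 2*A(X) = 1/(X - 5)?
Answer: -5714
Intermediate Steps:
A(X) = 1/(2*(-5 + X)) (A(X) = 1/(2*(X - 5)) = 1/(2*(-5 + X)))
L(u) = 4*u
L(A(4)) + ((1*6)*8)*(-119) = 4*(1/(2*(-5 + 4))) + ((1*6)*8)*(-119) = 4*((½)/(-1)) + (6*8)*(-119) = 4*((½)*(-1)) + 48*(-119) = 4*(-½) - 5712 = -2 - 5712 = -5714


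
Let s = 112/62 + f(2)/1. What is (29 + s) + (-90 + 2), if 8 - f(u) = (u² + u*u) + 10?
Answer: -2083/31 ≈ -67.194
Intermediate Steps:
f(u) = -2 - 2*u² (f(u) = 8 - ((u² + u*u) + 10) = 8 - ((u² + u²) + 10) = 8 - (2*u² + 10) = 8 - (10 + 2*u²) = 8 + (-10 - 2*u²) = -2 - 2*u²)
s = -254/31 (s = 112/62 + (-2 - 2*2²)/1 = 112*(1/62) + (-2 - 2*4)*1 = 56/31 + (-2 - 8)*1 = 56/31 - 10*1 = 56/31 - 10 = -254/31 ≈ -8.1935)
(29 + s) + (-90 + 2) = (29 - 254/31) + (-90 + 2) = 645/31 - 88 = -2083/31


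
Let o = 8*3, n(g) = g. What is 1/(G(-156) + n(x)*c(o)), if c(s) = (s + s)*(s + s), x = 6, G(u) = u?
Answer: 1/13668 ≈ 7.3164e-5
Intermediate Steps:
o = 24
c(s) = 4*s**2 (c(s) = (2*s)*(2*s) = 4*s**2)
1/(G(-156) + n(x)*c(o)) = 1/(-156 + 6*(4*24**2)) = 1/(-156 + 6*(4*576)) = 1/(-156 + 6*2304) = 1/(-156 + 13824) = 1/13668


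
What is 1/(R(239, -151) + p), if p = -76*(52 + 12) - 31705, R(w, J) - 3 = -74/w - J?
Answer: -239/8703259 ≈ -2.7461e-5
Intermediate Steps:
R(w, J) = 3 - J - 74/w (R(w, J) = 3 + (-74/w - J) = 3 + (-J - 74/w) = 3 - J - 74/w)
p = -36569 (p = -76*64 - 31705 = -4864 - 31705 = -36569)
1/(R(239, -151) + p) = 1/((3 - 1*(-151) - 74/239) - 36569) = 1/((3 + 151 - 74*1/239) - 36569) = 1/((3 + 151 - 74/239) - 36569) = 1/(36732/239 - 36569) = 1/(-8703259/239) = -239/8703259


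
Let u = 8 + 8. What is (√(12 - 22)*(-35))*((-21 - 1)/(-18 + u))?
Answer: -385*I*√10 ≈ -1217.5*I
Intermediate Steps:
u = 16
(√(12 - 22)*(-35))*((-21 - 1)/(-18 + u)) = (√(12 - 22)*(-35))*((-21 - 1)/(-18 + 16)) = (√(-10)*(-35))*(-22/(-2)) = ((I*√10)*(-35))*(-22*(-½)) = -35*I*√10*11 = -385*I*√10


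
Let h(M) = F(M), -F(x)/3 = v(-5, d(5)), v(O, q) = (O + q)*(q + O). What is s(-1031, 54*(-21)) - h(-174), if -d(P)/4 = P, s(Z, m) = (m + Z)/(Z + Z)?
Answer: 3868415/2062 ≈ 1876.1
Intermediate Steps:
s(Z, m) = (Z + m)/(2*Z) (s(Z, m) = (Z + m)/((2*Z)) = (Z + m)*(1/(2*Z)) = (Z + m)/(2*Z))
d(P) = -4*P
v(O, q) = (O + q)² (v(O, q) = (O + q)*(O + q) = (O + q)²)
F(x) = -1875 (F(x) = -3*(-5 - 4*5)² = -3*(-5 - 20)² = -3*(-25)² = -3*625 = -1875)
h(M) = -1875
s(-1031, 54*(-21)) - h(-174) = (½)*(-1031 + 54*(-21))/(-1031) - 1*(-1875) = (½)*(-1/1031)*(-1031 - 1134) + 1875 = (½)*(-1/1031)*(-2165) + 1875 = 2165/2062 + 1875 = 3868415/2062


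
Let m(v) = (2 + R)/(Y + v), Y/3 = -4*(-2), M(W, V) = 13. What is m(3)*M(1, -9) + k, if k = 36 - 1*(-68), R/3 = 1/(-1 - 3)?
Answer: 11297/108 ≈ 104.60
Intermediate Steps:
R = -3/4 (R = 3/(-1 - 3) = 3/(-4) = 3*(-1/4) = -3/4 ≈ -0.75000)
k = 104 (k = 36 + 68 = 104)
Y = 24 (Y = 3*(-4*(-2)) = 3*8 = 24)
m(v) = 5/(4*(24 + v)) (m(v) = (2 - 3/4)/(24 + v) = 5/(4*(24 + v)))
m(3)*M(1, -9) + k = (5/(4*(24 + 3)))*13 + 104 = ((5/4)/27)*13 + 104 = ((5/4)*(1/27))*13 + 104 = (5/108)*13 + 104 = 65/108 + 104 = 11297/108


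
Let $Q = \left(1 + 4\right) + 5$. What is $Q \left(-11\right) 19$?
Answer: $-2090$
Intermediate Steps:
$Q = 10$ ($Q = 5 + 5 = 10$)
$Q \left(-11\right) 19 = 10 \left(-11\right) 19 = \left(-110\right) 19 = -2090$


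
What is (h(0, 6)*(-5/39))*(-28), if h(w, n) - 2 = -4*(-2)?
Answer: 1400/39 ≈ 35.897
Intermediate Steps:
h(w, n) = 10 (h(w, n) = 2 - 4*(-2) = 2 + 8 = 10)
(h(0, 6)*(-5/39))*(-28) = (10*(-5/39))*(-28) = -50/39*(-28) = 1400/39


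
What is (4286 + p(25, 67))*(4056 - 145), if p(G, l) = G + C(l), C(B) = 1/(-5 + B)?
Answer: 1045343813/62 ≈ 1.6860e+7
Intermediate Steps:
p(G, l) = G + 1/(-5 + l)
(4286 + p(25, 67))*(4056 - 145) = (4286 + (1 + 25*(-5 + 67))/(-5 + 67))*(4056 - 145) = (4286 + (1 + 25*62)/62)*3911 = (4286 + (1 + 1550)/62)*3911 = (4286 + (1/62)*1551)*3911 = (4286 + 1551/62)*3911 = (267283/62)*3911 = 1045343813/62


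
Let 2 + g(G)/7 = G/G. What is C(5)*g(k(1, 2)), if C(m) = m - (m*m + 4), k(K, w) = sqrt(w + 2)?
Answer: 168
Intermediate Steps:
k(K, w) = sqrt(2 + w)
g(G) = -7 (g(G) = -14 + 7*(G/G) = -14 + 7*1 = -14 + 7 = -7)
C(m) = -4 + m - m**2 (C(m) = m - (m**2 + 4) = m - (4 + m**2) = m + (-4 - m**2) = -4 + m - m**2)
C(5)*g(k(1, 2)) = (-4 + 5 - 1*5**2)*(-7) = (-4 + 5 - 1*25)*(-7) = (-4 + 5 - 25)*(-7) = -24*(-7) = 168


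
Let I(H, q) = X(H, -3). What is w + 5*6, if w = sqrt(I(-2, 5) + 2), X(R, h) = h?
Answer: 30 + I ≈ 30.0 + 1.0*I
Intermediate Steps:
I(H, q) = -3
w = I (w = sqrt(-3 + 2) = sqrt(-1) = I ≈ 1.0*I)
w + 5*6 = I + 5*6 = I + 30 = 30 + I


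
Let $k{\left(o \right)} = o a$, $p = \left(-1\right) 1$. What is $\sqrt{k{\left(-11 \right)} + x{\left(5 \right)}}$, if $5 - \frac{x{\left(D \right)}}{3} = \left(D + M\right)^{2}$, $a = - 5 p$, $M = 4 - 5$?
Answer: $2 i \sqrt{22} \approx 9.3808 i$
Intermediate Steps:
$p = -1$
$M = -1$ ($M = 4 - 5 = -1$)
$a = 5$ ($a = \left(-5\right) \left(-1\right) = 5$)
$x{\left(D \right)} = 15 - 3 \left(-1 + D\right)^{2}$ ($x{\left(D \right)} = 15 - 3 \left(D - 1\right)^{2} = 15 - 3 \left(-1 + D\right)^{2}$)
$k{\left(o \right)} = 5 o$ ($k{\left(o \right)} = o 5 = 5 o$)
$\sqrt{k{\left(-11 \right)} + x{\left(5 \right)}} = \sqrt{5 \left(-11\right) + \left(15 - 3 \left(-1 + 5\right)^{2}\right)} = \sqrt{-55 + \left(15 - 3 \cdot 4^{2}\right)} = \sqrt{-55 + \left(15 - 48\right)} = \sqrt{-55 - 33} = \sqrt{-88} = 2 i \sqrt{22}$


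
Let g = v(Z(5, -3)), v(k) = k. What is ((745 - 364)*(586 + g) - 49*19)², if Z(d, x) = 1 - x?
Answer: 50112851881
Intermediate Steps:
g = 4 (g = 1 - 1*(-3) = 1 + 3 = 4)
((745 - 364)*(586 + g) - 49*19)² = ((745 - 364)*(586 + 4) - 49*19)² = (381*590 - 931)² = (224790 - 931)² = 223859² = 50112851881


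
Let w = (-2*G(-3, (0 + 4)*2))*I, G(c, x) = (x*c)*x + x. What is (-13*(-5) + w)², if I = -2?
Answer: 450241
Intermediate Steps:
G(c, x) = x + c*x² (G(c, x) = (c*x)*x + x = c*x² + x = x + c*x²)
w = -736 (w = -2*(0 + 4)*2*(1 - 3*(0 + 4)*2)*(-2) = -2*4*2*(1 - 12*2)*(-2) = -16*(1 - 3*8)*(-2) = -16*(1 - 24)*(-2) = -16*(-23)*(-2) = -2*(-184)*(-2) = 368*(-2) = -736)
(-13*(-5) + w)² = (-13*(-5) - 736)² = (65 - 736)² = (-671)² = 450241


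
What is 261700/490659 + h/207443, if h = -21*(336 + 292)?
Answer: 47817022208/101783774937 ≈ 0.46979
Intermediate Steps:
h = -13188 (h = -21*628 = -13188)
261700/490659 + h/207443 = 261700/490659 - 13188/207443 = 47817022208/101783774937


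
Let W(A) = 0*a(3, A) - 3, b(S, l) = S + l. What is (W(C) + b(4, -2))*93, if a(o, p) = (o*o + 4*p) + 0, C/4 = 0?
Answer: -93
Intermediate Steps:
C = 0 (C = 4*0 = 0)
a(o, p) = o² + 4*p (a(o, p) = (o² + 4*p) + 0 = o² + 4*p)
W(A) = -3 (W(A) = 0*(3² + 4*A) - 3 = 0*(9 + 4*A) - 3 = 0 - 3 = -3)
(W(C) + b(4, -2))*93 = (-3 + (4 - 2))*93 = (-3 + 2)*93 = -1*93 = -93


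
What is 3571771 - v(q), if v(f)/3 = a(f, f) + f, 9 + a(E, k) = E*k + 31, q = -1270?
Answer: -1263185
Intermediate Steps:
a(E, k) = 22 + E*k (a(E, k) = -9 + (E*k + 31) = -9 + (31 + E*k) = 22 + E*k)
v(f) = 66 + 3*f + 3*f² (v(f) = 3*((22 + f*f) + f) = 3*((22 + f²) + f) = 3*(22 + f + f²) = 66 + 3*f + 3*f²)
3571771 - v(q) = 3571771 - (66 + 3*(-1270) + 3*(-1270)²) = 3571771 - (66 - 3810 + 3*1612900) = 3571771 - (66 - 3810 + 4838700) = 3571771 - 1*4834956 = 3571771 - 4834956 = -1263185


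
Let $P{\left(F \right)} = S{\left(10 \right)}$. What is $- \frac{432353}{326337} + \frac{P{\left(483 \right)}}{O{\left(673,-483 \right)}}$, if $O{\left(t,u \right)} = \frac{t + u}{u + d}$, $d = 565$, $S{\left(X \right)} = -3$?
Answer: $- \frac{81212986}{31002015} \approx -2.6196$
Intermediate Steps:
$P{\left(F \right)} = -3$
$O{\left(t,u \right)} = \frac{t + u}{565 + u}$ ($O{\left(t,u \right)} = \frac{t + u}{u + 565} = \frac{t + u}{565 + u}$)
$- \frac{432353}{326337} + \frac{P{\left(483 \right)}}{O{\left(673,-483 \right)}} = - \frac{432353}{326337} - \frac{3}{\frac{1}{565 - 483} \left(673 - 483\right)} = \left(-432353\right) \frac{1}{326337} - \frac{3}{\frac{1}{82} \cdot 190} = - \frac{432353}{326337} - \frac{3}{\frac{1}{82} \cdot 190} = - \frac{432353}{326337} - \frac{3}{\frac{95}{41}} = - \frac{432353}{326337} - \frac{123}{95} = - \frac{81212986}{31002015}$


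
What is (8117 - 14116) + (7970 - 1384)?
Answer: 587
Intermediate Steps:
(8117 - 14116) + (7970 - 1384) = -5999 + 6586 = 587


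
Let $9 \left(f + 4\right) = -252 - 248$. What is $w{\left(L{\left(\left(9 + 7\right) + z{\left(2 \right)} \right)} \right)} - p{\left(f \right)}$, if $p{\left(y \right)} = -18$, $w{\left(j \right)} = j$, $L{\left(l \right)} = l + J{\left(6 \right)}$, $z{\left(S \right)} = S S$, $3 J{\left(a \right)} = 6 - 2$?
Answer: $\frac{118}{3} \approx 39.333$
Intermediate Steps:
$J{\left(a \right)} = \frac{4}{3}$ ($J{\left(a \right)} = \frac{6 - 2}{3} = \frac{1}{3} \cdot 4 = \frac{4}{3}$)
$z{\left(S \right)} = S^{2}$
$L{\left(l \right)} = \frac{4}{3} + l$ ($L{\left(l \right)} = l + \frac{4}{3} = \frac{4}{3} + l$)
$f = - \frac{536}{9}$ ($f = -4 + \frac{-252 - 248}{9} = -4 + \frac{1}{9} \left(-500\right) = -4 - \frac{500}{9} = - \frac{536}{9} \approx -59.556$)
$w{\left(L{\left(\left(9 + 7\right) + z{\left(2 \right)} \right)} \right)} - p{\left(f \right)} = \left(\frac{4}{3} + \left(\left(9 + 7\right) + 2^{2}\right)\right) - -18 = \left(\frac{4}{3} + \left(16 + 4\right)\right) + 18 = \left(\frac{4}{3} + 20\right) + 18 = \frac{64}{3} + 18 = \frac{118}{3}$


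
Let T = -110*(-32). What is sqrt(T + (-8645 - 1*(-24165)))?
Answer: 4*sqrt(1190) ≈ 137.99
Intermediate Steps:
T = 3520
sqrt(T + (-8645 - 1*(-24165))) = sqrt(3520 + (-8645 - 1*(-24165))) = sqrt(3520 + (-8645 + 24165)) = sqrt(3520 + 15520) = sqrt(19040) = 4*sqrt(1190)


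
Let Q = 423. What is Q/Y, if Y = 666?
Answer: 47/74 ≈ 0.63513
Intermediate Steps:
Q/Y = 423/666 = 423*(1/666) = 47/74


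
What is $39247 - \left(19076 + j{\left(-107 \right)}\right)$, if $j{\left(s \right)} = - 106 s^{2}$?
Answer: $1233765$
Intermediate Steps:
$39247 - \left(19076 + j{\left(-107 \right)}\right) = 39247 - \left(19076 - 106 \left(-107\right)^{2}\right) = 39247 - \left(19076 - 1213594\right) = 39247 - -1194518 = 39247 + 1194518 = 1233765$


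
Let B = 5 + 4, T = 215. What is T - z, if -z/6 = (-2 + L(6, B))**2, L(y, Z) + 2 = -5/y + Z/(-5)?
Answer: 71851/150 ≈ 479.01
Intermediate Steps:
B = 9
L(y, Z) = -2 - 5/y - Z/5 (L(y, Z) = -2 + (-5/y + Z/(-5)) = -2 + (-5/y + Z*(-1/5)) = -2 + (-5/y - Z/5) = -2 - 5/y - Z/5)
z = -39601/150 (z = -6*(-2 + (-2 - 5/6 - 1/5*9))**2 = -6*(-2 + (-2 - 5*1/6 - 9/5))**2 = -6*(-2 + (-2 - 5/6 - 9/5))**2 = -6*(-2 - 139/30)**2 = -6*(-199/30)**2 = -6*39601/900 = -39601/150 ≈ -264.01)
T - z = 215 - 1*(-39601/150) = 215 + 39601/150 = 71851/150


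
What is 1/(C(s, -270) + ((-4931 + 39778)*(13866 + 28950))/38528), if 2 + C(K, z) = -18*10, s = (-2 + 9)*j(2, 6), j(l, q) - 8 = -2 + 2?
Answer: 602/23203079 ≈ 2.5945e-5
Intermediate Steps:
j(l, q) = 8 (j(l, q) = 8 + (-2 + 2) = 8 + 0 = 8)
s = 56 (s = (-2 + 9)*8 = 7*8 = 56)
C(K, z) = -182 (C(K, z) = -2 - 18*10 = -2 - 180 = -182)
1/(C(s, -270) + ((-4931 + 39778)*(13866 + 28950))/38528) = 1/(-182 + ((-4931 + 39778)*(13866 + 28950))/38528) = 1/(-182 + (34847*42816)*(1/38528)) = 1/(-182 + 1492009152*(1/38528)) = 1/(-182 + 23312643/602) = 1/(23203079/602) = 602/23203079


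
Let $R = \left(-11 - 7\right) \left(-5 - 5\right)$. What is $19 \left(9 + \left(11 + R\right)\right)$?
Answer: $3800$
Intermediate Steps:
$R = 180$ ($R = \left(-18\right) \left(-10\right) = 180$)
$19 \left(9 + \left(11 + R\right)\right) = 19 \left(9 + \left(11 + 180\right)\right) = 19 \left(9 + 191\right) = 19 \cdot 200 = 3800$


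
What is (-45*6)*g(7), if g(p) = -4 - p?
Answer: 2970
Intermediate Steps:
(-45*6)*g(7) = (-45*6)*(-4 - 1*7) = -270*(-4 - 7) = -270*(-11) = 2970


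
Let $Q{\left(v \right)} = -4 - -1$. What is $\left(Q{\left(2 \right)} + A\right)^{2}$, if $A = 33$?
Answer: $900$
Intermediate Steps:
$Q{\left(v \right)} = -3$ ($Q{\left(v \right)} = -4 + 1 = -3$)
$\left(Q{\left(2 \right)} + A\right)^{2} = \left(-3 + 33\right)^{2} = 30^{2} = 900$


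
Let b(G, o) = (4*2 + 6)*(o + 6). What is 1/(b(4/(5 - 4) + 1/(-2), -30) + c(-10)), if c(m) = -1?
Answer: -1/337 ≈ -0.0029674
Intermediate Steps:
b(G, o) = 84 + 14*o (b(G, o) = (8 + 6)*(6 + o) = 14*(6 + o) = 84 + 14*o)
1/(b(4/(5 - 4) + 1/(-2), -30) + c(-10)) = 1/((84 + 14*(-30)) - 1) = 1/((84 - 420) - 1) = 1/(-336 - 1) = 1/(-337) = -1/337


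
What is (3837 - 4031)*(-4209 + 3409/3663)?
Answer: 2990346652/3663 ≈ 8.1637e+5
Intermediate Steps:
(3837 - 4031)*(-4209 + 3409/3663) = -194*(-4209 + 3409*(1/3663)) = -194*(-4209 + 3409/3663) = -194*(-15414158/3663) = 2990346652/3663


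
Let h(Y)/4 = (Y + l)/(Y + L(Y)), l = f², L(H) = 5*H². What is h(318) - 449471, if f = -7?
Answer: -113702228665/252969 ≈ -4.4947e+5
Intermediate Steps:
l = 49 (l = (-7)² = 49)
h(Y) = 4*(49 + Y)/(Y + 5*Y²) (h(Y) = 4*((Y + 49)/(Y + 5*Y²)) = 4*((49 + Y)/(Y + 5*Y²)) = 4*(49 + Y)/(Y + 5*Y²))
h(318) - 449471 = 4*(49 + 318)/(318*(1 + 5*318)) - 449471 = 4*(1/318)*367/(1 + 1590) - 449471 = 4*(1/318)*367/1591 - 449471 = 4*(1/318)*(1/1591)*367 - 449471 = 734/252969 - 449471 = -113702228665/252969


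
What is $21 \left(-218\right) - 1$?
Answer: $-4579$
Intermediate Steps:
$21 \left(-218\right) - 1 = -4578 - 1 = -4579$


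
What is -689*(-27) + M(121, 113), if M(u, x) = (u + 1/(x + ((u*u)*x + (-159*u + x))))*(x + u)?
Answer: 12788166729/272570 ≈ 46917.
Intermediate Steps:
M(u, x) = (u + x)*(u + 1/(-159*u + 2*x + x*u²)) (M(u, x) = (u + 1/(x + (u²*x + (x - 159*u))))*(u + x) = (u + 1/(x + (x*u² + (x - 159*u))))*(u + x) = (u + 1/(x + (x - 159*u + x*u²)))*(u + x) = (u + 1/(-159*u + 2*x + x*u²))*(u + x) = (u + x)*(u + 1/(-159*u + 2*x + x*u²)))
-689*(-27) + M(121, 113) = -689*(-27) + (121 + 113 - 159*121³ + 113*121⁴ + 121³*113² - 157*113*121² + 2*121*113²)/(-159*121 + 2*113 + 113*121²) = 18603 + (121 + 113 - 159*1771561 + 113*214358881 + 1771561*12769 - 157*113*14641 + 2*121*12769)/(-19239 + 226 + 113*14641) = 18603 + (121 + 113 - 281678199 + 24222553553 + 22621062409 - 259745981 + 3090098)/(-19239 + 226 + 1654433) = 18603 + 46305282114/1635420 = 18603 + (1/1635420)*46305282114 = 18603 + 7717547019/272570 = 12788166729/272570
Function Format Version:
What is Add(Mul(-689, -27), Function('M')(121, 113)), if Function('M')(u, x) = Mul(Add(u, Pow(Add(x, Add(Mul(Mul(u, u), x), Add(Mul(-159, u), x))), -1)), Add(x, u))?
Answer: Rational(12788166729, 272570) ≈ 46917.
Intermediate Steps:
Function('M')(u, x) = Mul(Add(u, x), Add(u, Pow(Add(Mul(-159, u), Mul(2, x), Mul(x, Pow(u, 2))), -1))) (Function('M')(u, x) = Mul(Add(u, Pow(Add(x, Add(Mul(Pow(u, 2), x), Add(x, Mul(-159, u)))), -1)), Add(u, x)) = Mul(Add(u, Pow(Add(x, Add(Mul(x, Pow(u, 2)), Add(x, Mul(-159, u)))), -1)), Add(u, x)) = Mul(Add(u, Pow(Add(x, Add(x, Mul(-159, u), Mul(x, Pow(u, 2)))), -1)), Add(u, x)) = Mul(Add(u, Pow(Add(Mul(-159, u), Mul(2, x), Mul(x, Pow(u, 2))), -1)), Add(u, x)) = Mul(Add(u, x), Add(u, Pow(Add(Mul(-159, u), Mul(2, x), Mul(x, Pow(u, 2))), -1))))
Add(Mul(-689, -27), Function('M')(121, 113)) = Add(Mul(-689, -27), Mul(Pow(Add(Mul(-159, 121), Mul(2, 113), Mul(113, Pow(121, 2))), -1), Add(121, 113, Mul(-159, Pow(121, 3)), Mul(113, Pow(121, 4)), Mul(Pow(121, 3), Pow(113, 2)), Mul(-157, 113, Pow(121, 2)), Mul(2, 121, Pow(113, 2))))) = Add(18603, Mul(Pow(Add(-19239, 226, Mul(113, 14641)), -1), Add(121, 113, Mul(-159, 1771561), Mul(113, 214358881), Mul(1771561, 12769), Mul(-157, 113, 14641), Mul(2, 121, 12769)))) = Add(18603, Mul(Pow(Add(-19239, 226, 1654433), -1), Add(121, 113, -281678199, 24222553553, 22621062409, -259745981, 3090098))) = Add(18603, Mul(Pow(1635420, -1), 46305282114)) = Add(18603, Mul(Rational(1, 1635420), 46305282114)) = Add(18603, Rational(7717547019, 272570)) = Rational(12788166729, 272570)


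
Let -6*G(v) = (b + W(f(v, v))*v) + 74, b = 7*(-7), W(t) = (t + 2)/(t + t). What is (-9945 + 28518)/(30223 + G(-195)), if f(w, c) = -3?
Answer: 24764/40299 ≈ 0.61451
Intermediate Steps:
W(t) = (2 + t)/(2*t) (W(t) = (2 + t)/((2*t)) = (2 + t)*(1/(2*t)) = (2 + t)/(2*t))
b = -49
G(v) = -25/6 - v/36 (G(v) = -((-49 + ((½)*(2 - 3)/(-3))*v) + 74)/6 = -((-49 + ((½)*(-⅓)*(-1))*v) + 74)/6 = -((-49 + v/6) + 74)/6 = -(25 + v/6)/6 = -25/6 - v/36)
(-9945 + 28518)/(30223 + G(-195)) = (-9945 + 28518)/(30223 + (-25/6 - 1/36*(-195))) = 18573/(30223 + (-25/6 + 65/12)) = 18573/(30223 + 5/4) = 18573/(120897/4) = 18573*(4/120897) = 24764/40299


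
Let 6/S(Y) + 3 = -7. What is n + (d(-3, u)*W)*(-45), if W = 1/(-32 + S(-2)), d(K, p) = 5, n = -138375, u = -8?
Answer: -22554000/163 ≈ -1.3837e+5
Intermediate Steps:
S(Y) = -⅗ (S(Y) = 6/(-3 - 7) = 6/(-10) = 6*(-⅒) = -⅗)
W = -5/163 (W = 1/(-32 - ⅗) = 1/(-163/5) = -5/163 ≈ -0.030675)
n + (d(-3, u)*W)*(-45) = -138375 + (5*(-5/163))*(-45) = -138375 - 25/163*(-45) = -138375 + 1125/163 = -22554000/163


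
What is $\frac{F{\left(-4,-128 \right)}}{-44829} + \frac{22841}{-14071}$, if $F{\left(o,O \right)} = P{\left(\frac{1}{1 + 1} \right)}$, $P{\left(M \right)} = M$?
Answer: $- \frac{2047892449}{1261577718} \approx -1.6233$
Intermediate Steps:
$F{\left(o,O \right)} = \frac{1}{2}$ ($F{\left(o,O \right)} = \frac{1}{1 + 1} = \frac{1}{2}$)
$\frac{F{\left(-4,-128 \right)}}{-44829} + \frac{22841}{-14071} = \frac{1}{2 \left(-44829\right)} + \frac{22841}{-14071} = \frac{1}{2} \left(- \frac{1}{44829}\right) + 22841 \left(- \frac{1}{14071}\right) = - \frac{1}{89658} - \frac{22841}{14071} = - \frac{2047892449}{1261577718}$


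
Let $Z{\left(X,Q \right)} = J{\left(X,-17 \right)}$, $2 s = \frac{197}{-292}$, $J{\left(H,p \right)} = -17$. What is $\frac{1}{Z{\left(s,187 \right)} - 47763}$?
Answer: $- \frac{1}{47780} \approx -2.0929 \cdot 10^{-5}$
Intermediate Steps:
$s = - \frac{197}{584}$ ($s = \frac{197 \frac{1}{-292}}{2} = \frac{197 \left(- \frac{1}{292}\right)}{2} = \frac{1}{2} \left(- \frac{197}{292}\right) = - \frac{197}{584} \approx -0.33733$)
$Z{\left(X,Q \right)} = -17$
$\frac{1}{Z{\left(s,187 \right)} - 47763} = \frac{1}{-17 - 47763} = \frac{1}{-47780} = - \frac{1}{47780}$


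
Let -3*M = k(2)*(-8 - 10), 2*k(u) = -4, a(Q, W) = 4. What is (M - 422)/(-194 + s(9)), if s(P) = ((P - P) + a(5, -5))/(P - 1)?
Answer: 868/387 ≈ 2.2429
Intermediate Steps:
k(u) = -2 (k(u) = (½)*(-4) = -2)
s(P) = 4/(-1 + P) (s(P) = ((P - P) + 4)/(P - 1) = (0 + 4)/(-1 + P) = 4/(-1 + P))
M = -12 (M = -(-2)*(-8 - 10)/3 = -(-2)*(-18)/3 = -⅓*36 = -12)
(M - 422)/(-194 + s(9)) = (-12 - 422)/(-194 + 4/(-1 + 9)) = -434/(-194 + 4/8) = -434/(-194 + 4*(⅛)) = -434/(-194 + ½) = -434/(-387/2) = -434*(-2/387) = 868/387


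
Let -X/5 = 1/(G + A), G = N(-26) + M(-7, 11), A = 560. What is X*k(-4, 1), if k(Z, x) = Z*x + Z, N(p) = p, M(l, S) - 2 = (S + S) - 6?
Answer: 5/69 ≈ 0.072464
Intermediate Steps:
M(l, S) = -4 + 2*S (M(l, S) = 2 + ((S + S) - 6) = 2 + (2*S - 6) = 2 + (-6 + 2*S) = -4 + 2*S)
G = -8 (G = -26 + (-4 + 2*11) = -26 + (-4 + 22) = -26 + 18 = -8)
k(Z, x) = Z + Z*x
X = -5/552 (X = -5/(-8 + 560) = -5/552 ≈ -0.0090580)
X*k(-4, 1) = -(-5)*(1 + 1)/138 = -(-5)*2/138 = -5/552*(-8) = 5/69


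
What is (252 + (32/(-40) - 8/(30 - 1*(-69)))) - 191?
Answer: 29759/495 ≈ 60.119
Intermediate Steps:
(252 + (32/(-40) - 8/(30 - 1*(-69)))) - 191 = (252 + (32*(-1/40) - 8/(30 + 69))) - 191 = (252 + (-4/5 - 8/99)) - 191 = (252 - 436/495) - 191 = 124304/495 - 191 = 29759/495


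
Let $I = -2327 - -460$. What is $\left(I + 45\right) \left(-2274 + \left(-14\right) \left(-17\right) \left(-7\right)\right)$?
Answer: $7178680$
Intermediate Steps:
$I = -1867$ ($I = -2327 + 460 = -1867$)
$\left(I + 45\right) \left(-2274 + \left(-14\right) \left(-17\right) \left(-7\right)\right) = \left(-1867 + 45\right) \left(-2274 + \left(-14\right) \left(-17\right) \left(-7\right)\right) = - 1822 \left(-2274 + 238 \left(-7\right)\right) = - 1822 \left(-2274 - 1666\right) = \left(-1822\right) \left(-3940\right) = 7178680$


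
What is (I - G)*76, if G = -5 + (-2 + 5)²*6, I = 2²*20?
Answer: 2356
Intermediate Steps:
I = 80 (I = 4*20 = 80)
G = 49 (G = -5 + 3²*6 = -5 + 9*6 = -5 + 54 = 49)
(I - G)*76 = (80 - 1*49)*76 = (80 - 49)*76 = 31*76 = 2356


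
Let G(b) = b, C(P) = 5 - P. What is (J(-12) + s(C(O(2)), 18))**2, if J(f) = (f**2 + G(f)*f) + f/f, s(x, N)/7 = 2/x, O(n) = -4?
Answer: 6838225/81 ≈ 84423.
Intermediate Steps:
s(x, N) = 14/x (s(x, N) = 7*(2/x) = 14/x)
J(f) = 1 + 2*f**2 (J(f) = (f**2 + f*f) + f/f = (f**2 + f**2) + 1 = 2*f**2 + 1 = 1 + 2*f**2)
(J(-12) + s(C(O(2)), 18))**2 = ((1 + 2*(-12)**2) + 14/(5 - 1*(-4)))**2 = ((1 + 2*144) + 14/(5 + 4))**2 = ((1 + 288) + 14/9)**2 = (289 + 14*(1/9))**2 = (289 + 14/9)**2 = (2615/9)**2 = 6838225/81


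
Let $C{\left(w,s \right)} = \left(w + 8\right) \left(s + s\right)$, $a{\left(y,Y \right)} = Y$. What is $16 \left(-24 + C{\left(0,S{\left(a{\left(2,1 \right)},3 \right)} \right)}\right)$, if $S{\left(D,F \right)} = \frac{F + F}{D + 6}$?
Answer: $- \frac{1152}{7} \approx -164.57$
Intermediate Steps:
$S{\left(D,F \right)} = \frac{2 F}{6 + D}$
$C{\left(w,s \right)} = 2 s \left(8 + w\right)$ ($C{\left(w,s \right)} = \left(8 + w\right) 2 s = 2 s \left(8 + w\right)$)
$16 \left(-24 + C{\left(0,S{\left(a{\left(2,1 \right)},3 \right)} \right)}\right) = 16 \left(-24 + 2 \cdot 2 \cdot 3 \frac{1}{6 + 1} \left(8 + 0\right)\right) = 16 \left(-24 + 2 \cdot 2 \cdot 3 \cdot \frac{1}{7} \cdot 8\right) = 16 \left(-24 + 2 \cdot \frac{6}{7} \cdot 8\right) = 16 \left(-24 + \frac{96}{7}\right) = 16 \left(- \frac{72}{7}\right) = - \frac{1152}{7}$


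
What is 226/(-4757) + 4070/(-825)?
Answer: -355408/71355 ≈ -4.9808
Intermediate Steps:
226/(-4757) + 4070/(-825) = 226*(-1/4757) + 4070*(-1/825) = -226/4757 - 74/15 = -355408/71355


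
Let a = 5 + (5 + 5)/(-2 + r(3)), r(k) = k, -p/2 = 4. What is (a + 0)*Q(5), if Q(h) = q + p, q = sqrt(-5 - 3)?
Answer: -120 + 30*I*sqrt(2) ≈ -120.0 + 42.426*I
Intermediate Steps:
p = -8 (p = -2*4 = -8)
q = 2*I*sqrt(2) (q = sqrt(-8) = 2*I*sqrt(2) ≈ 2.8284*I)
Q(h) = -8 + 2*I*sqrt(2) (Q(h) = 2*I*sqrt(2) - 8 = -8 + 2*I*sqrt(2))
a = 15 (a = 5 + (5 + 5)/(-2 + 3) = 5 + 10/1 = 5 + 10*1 = 5 + 10 = 15)
(a + 0)*Q(5) = (15 + 0)*(-8 + 2*I*sqrt(2)) = 15*(-8 + 2*I*sqrt(2)) = -120 + 30*I*sqrt(2)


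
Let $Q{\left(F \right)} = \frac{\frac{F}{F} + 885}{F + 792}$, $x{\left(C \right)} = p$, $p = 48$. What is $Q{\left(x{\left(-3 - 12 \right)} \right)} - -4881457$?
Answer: $\frac{2050212383}{420} \approx 4.8815 \cdot 10^{6}$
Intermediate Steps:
$x{\left(C \right)} = 48$
$Q{\left(F \right)} = \frac{886}{792 + F}$ ($Q{\left(F \right)} = \frac{1 + 885}{792 + F} = \frac{886}{792 + F}$)
$Q{\left(x{\left(-3 - 12 \right)} \right)} - -4881457 = \frac{886}{792 + 48} - -4881457 = \frac{886}{840} + 4881457 = 886 \cdot \frac{1}{840} + 4881457 = \frac{443}{420} + 4881457 = \frac{2050212383}{420}$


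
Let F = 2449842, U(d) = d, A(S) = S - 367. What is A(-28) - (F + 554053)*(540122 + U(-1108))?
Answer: -1619141459925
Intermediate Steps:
A(S) = -367 + S
A(-28) - (F + 554053)*(540122 + U(-1108)) = (-367 - 28) - (2449842 + 554053)*(540122 - 1108) = -395 - 3003895*539014 = -395 - 1*1619141459530 = -395 - 1619141459530 = -1619141459925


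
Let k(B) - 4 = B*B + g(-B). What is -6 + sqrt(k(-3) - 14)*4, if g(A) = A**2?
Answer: -6 + 8*sqrt(2) ≈ 5.3137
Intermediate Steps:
k(B) = 4 + 2*B**2 (k(B) = 4 + (B*B + (-B)**2) = 4 + (B**2 + B**2) = 4 + 2*B**2)
-6 + sqrt(k(-3) - 14)*4 = -6 + sqrt((4 + 2*(-3)**2) - 14)*4 = -6 + sqrt((4 + 2*9) - 14)*4 = -6 + sqrt((4 + 18) - 14)*4 = -6 + sqrt(22 - 14)*4 = -6 + sqrt(8)*4 = -6 + (2*sqrt(2))*4 = -6 + 8*sqrt(2)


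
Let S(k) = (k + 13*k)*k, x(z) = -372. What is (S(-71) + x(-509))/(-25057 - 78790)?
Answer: -70202/103847 ≈ -0.67601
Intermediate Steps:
S(k) = 14*k**2 (S(k) = (14*k)*k = 14*k**2)
(S(-71) + x(-509))/(-25057 - 78790) = (14*(-71)**2 - 372)/(-25057 - 78790) = (14*5041 - 372)/(-103847) = (70574 - 372)*(-1/103847) = 70202*(-1/103847) = -70202/103847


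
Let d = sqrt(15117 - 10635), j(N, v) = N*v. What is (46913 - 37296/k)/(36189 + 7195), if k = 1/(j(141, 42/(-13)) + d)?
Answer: 221476781/563992 - 13986*sqrt(498)/5423 ≈ 335.14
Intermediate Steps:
d = 3*sqrt(498) (d = sqrt(4482) = 3*sqrt(498) ≈ 66.948)
k = 1/(-5922/13 + 3*sqrt(498)) (k = 1/(141*(42/(-13)) + 3*sqrt(498)) = 1/(141*(42*(-1/13)) + 3*sqrt(498)) = 1/(141*(-42/13) + 3*sqrt(498)) = 1/(-5922/13 + 3*sqrt(498)) ≈ -0.0025734)
(46913 - 37296/k)/(36189 + 7195) = (46913 - 37296/(-4277/1906257 - 169*sqrt(498)/11437542))/(36189 + 7195) = (46913 - 37296/(-4277/1906257 - 169*sqrt(498)/11437542))/43384 = (46913 - 37296/(-4277/1906257 - 169*sqrt(498)/11437542))*(1/43384) = 46913/43384 - 4662/(5423*(-4277/1906257 - 169*sqrt(498)/11437542))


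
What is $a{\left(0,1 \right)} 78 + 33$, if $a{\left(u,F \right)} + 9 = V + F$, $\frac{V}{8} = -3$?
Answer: $-2463$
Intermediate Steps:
$V = -24$ ($V = 8 \left(-3\right) = -24$)
$a{\left(u,F \right)} = -33 + F$ ($a{\left(u,F \right)} = -9 + \left(-24 + F\right) = -33 + F$)
$a{\left(0,1 \right)} 78 + 33 = \left(-33 + 1\right) 78 + 33 = \left(-32\right) 78 + 33 = -2496 + 33 = -2463$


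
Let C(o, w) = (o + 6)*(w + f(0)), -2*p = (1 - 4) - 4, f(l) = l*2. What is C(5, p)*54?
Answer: 2079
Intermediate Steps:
f(l) = 2*l
p = 7/2 (p = -((1 - 4) - 4)/2 = -(-3 - 4)/2 = -½*(-7) = 7/2 ≈ 3.5000)
C(o, w) = w*(6 + o) (C(o, w) = (o + 6)*(w + 2*0) = (6 + o)*(w + 0) = (6 + o)*w = w*(6 + o))
C(5, p)*54 = (7*(6 + 5)/2)*54 = ((7/2)*11)*54 = (77/2)*54 = 2079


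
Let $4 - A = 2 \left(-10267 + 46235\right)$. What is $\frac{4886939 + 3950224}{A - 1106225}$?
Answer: $- \frac{2945721}{392719} \approx -7.5008$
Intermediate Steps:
$A = -71932$ ($A = 4 - 2 \left(-10267 + 46235\right) = 4 - 2 \cdot 35968 = 4 - 71936 = -71932$)
$\frac{4886939 + 3950224}{A - 1106225} = \frac{4886939 + 3950224}{-71932 - 1106225} = \frac{8837163}{-1178157} = 8837163 \left(- \frac{1}{1178157}\right) = - \frac{2945721}{392719}$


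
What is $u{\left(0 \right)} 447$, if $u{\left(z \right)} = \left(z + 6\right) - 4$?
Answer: $894$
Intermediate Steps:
$u{\left(z \right)} = 2 + z$ ($u{\left(z \right)} = \left(6 + z\right) - 4 = 2 + z$)
$u{\left(0 \right)} 447 = \left(2 + 0\right) 447 = 2 \cdot 447 = 894$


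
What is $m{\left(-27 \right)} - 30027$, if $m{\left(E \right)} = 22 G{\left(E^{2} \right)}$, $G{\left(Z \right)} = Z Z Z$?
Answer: $8523220731$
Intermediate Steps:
$G{\left(Z \right)} = Z^{3}$ ($G{\left(Z \right)} = Z^{2} Z = Z^{3}$)
$m{\left(E \right)} = 22 E^{6}$ ($m{\left(E \right)} = 22 \left(E^{2}\right)^{3} = 22 E^{6}$)
$m{\left(-27 \right)} - 30027 = 22 \left(-27\right)^{6} - 30027 = 22 \cdot 387420489 - 30027 = 8523250758 - 30027 = 8523220731$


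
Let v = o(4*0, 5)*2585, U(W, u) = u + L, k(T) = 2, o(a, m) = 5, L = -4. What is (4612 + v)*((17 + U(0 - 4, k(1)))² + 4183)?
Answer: 77303096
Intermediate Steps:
U(W, u) = -4 + u (U(W, u) = u - 4 = -4 + u)
v = 12925 (v = 5*2585 = 12925)
(4612 + v)*((17 + U(0 - 4, k(1)))² + 4183) = (4612 + 12925)*((17 + (-4 + 2))² + 4183) = 17537*((17 - 2)² + 4183) = 17537*(15² + 4183) = 17537*(225 + 4183) = 17537*4408 = 77303096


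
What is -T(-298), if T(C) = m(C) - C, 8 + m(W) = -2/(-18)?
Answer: -2611/9 ≈ -290.11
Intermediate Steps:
m(W) = -71/9 (m(W) = -8 - 2/(-18) = -8 - 2*(-1/18) = -8 + ⅑ = -71/9)
T(C) = -71/9 - C
-T(-298) = -(-71/9 - 1*(-298)) = -(-71/9 + 298) = -1*2611/9 = -2611/9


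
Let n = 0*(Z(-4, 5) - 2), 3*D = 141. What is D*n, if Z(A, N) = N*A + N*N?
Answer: 0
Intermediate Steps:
D = 47 (D = (⅓)*141 = 47)
Z(A, N) = N² + A*N (Z(A, N) = A*N + N² = N² + A*N)
n = 0 (n = 0*(5*(-4 + 5) - 2) = 0*(5*1 - 2) = 0*(5 - 2) = 0*3 = 0)
D*n = 47*0 = 0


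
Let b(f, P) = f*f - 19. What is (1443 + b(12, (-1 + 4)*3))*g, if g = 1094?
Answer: 1715392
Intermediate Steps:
b(f, P) = -19 + f² (b(f, P) = f² - 19 = -19 + f²)
(1443 + b(12, (-1 + 4)*3))*g = (1443 + (-19 + 12²))*1094 = (1443 + (-19 + 144))*1094 = (1443 + 125)*1094 = 1568*1094 = 1715392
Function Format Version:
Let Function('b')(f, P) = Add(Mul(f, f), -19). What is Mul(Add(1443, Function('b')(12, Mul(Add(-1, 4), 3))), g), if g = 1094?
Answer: 1715392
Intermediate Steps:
Function('b')(f, P) = Add(-19, Pow(f, 2)) (Function('b')(f, P) = Add(Pow(f, 2), -19) = Add(-19, Pow(f, 2)))
Mul(Add(1443, Function('b')(12, Mul(Add(-1, 4), 3))), g) = Mul(Add(1443, Add(-19, Pow(12, 2))), 1094) = Mul(Add(1443, Add(-19, 144)), 1094) = Mul(Add(1443, 125), 1094) = Mul(1568, 1094) = 1715392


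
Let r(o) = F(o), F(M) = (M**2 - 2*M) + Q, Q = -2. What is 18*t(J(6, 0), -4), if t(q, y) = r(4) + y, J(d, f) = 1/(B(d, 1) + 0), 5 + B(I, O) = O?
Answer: 36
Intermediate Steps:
B(I, O) = -5 + O
F(M) = -2 + M**2 - 2*M (F(M) = (M**2 - 2*M) - 2 = -2 + M**2 - 2*M)
r(o) = -2 + o**2 - 2*o
J(d, f) = -1/4 (J(d, f) = 1/((-5 + 1) + 0) = 1/(-4 + 0) = 1/(-4) = -1/4)
t(q, y) = 6 + y (t(q, y) = (-2 + 4**2 - 2*4) + y = (-2 + 16 - 8) + y = 6 + y)
18*t(J(6, 0), -4) = 18*(6 - 4) = 18*2 = 36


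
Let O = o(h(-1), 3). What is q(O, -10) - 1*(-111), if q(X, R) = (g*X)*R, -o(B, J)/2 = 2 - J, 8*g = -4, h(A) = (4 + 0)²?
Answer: 121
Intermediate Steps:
h(A) = 16 (h(A) = 4² = 16)
g = -½ (g = (⅛)*(-4) = -½ ≈ -0.50000)
o(B, J) = -4 + 2*J (o(B, J) = -2*(2 - J) = -4 + 2*J)
O = 2 (O = -4 + 2*3 = -4 + 6 = 2)
q(X, R) = -R*X/2 (q(X, R) = (-X/2)*R = -R*X/2)
q(O, -10) - 1*(-111) = -½*(-10)*2 - 1*(-111) = 10 + 111 = 121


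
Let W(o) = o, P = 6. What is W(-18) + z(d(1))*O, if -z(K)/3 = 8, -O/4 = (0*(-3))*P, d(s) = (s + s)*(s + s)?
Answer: -18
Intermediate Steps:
d(s) = 4*s**2 (d(s) = (2*s)*(2*s) = 4*s**2)
O = 0 (O = -4*0*(-3)*6 = -0*6 = -4*0 = 0)
z(K) = -24 (z(K) = -3*8 = -24)
W(-18) + z(d(1))*O = -18 - 24*0 = -18 + 0 = -18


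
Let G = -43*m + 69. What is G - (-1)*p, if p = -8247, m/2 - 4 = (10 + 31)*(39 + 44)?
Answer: -301180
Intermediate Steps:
m = 6814 (m = 8 + 2*((10 + 31)*(39 + 44)) = 8 + 2*(41*83) = 8 + 2*3403 = 8 + 6806 = 6814)
G = -292933 (G = -43*6814 + 69 = -293002 + 69 = -292933)
G - (-1)*p = -292933 - (-1)*(-8247) = -292933 - 1*8247 = -292933 - 8247 = -301180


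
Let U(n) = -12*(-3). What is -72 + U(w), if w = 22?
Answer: -36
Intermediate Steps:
U(n) = 36
-72 + U(w) = -72 + 36 = -36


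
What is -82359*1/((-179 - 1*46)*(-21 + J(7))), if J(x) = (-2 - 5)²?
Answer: 9151/700 ≈ 13.073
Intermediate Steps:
J(x) = 49 (J(x) = (-7)² = 49)
-82359*1/((-179 - 1*46)*(-21 + J(7))) = -82359*1/((-179 - 1*46)*(-21 + 49)) = -82359*1/(28*(-179 - 46)) = -82359/(28*(-225)) = -82359/(-6300) = -82359*(-1/6300) = 9151/700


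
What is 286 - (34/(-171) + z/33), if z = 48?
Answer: 535604/1881 ≈ 284.74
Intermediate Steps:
286 - (34/(-171) + z/33) = 286 - (34/(-171) + 48/33) = 286 - (34*(-1/171) + 48*(1/33)) = 286 - (-34/171 + 16/11) = 286 - 1*2362/1881 = 286 - 2362/1881 = 535604/1881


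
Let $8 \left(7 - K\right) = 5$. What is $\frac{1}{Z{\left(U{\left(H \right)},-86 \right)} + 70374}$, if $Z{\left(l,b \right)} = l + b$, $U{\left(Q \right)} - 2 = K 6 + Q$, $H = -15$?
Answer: $\frac{4}{281253} \approx 1.4222 \cdot 10^{-5}$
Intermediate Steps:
$K = \frac{51}{8}$ ($K = 7 - \frac{5}{8} = \frac{51}{8} \approx 6.375$)
$U{\left(Q \right)} = \frac{161}{4} + Q$ ($U{\left(Q \right)} = 2 + \left(\frac{51}{8} \cdot 6 + Q\right) = 2 + \left(\frac{153}{4} + Q\right) = \frac{161}{4} + Q$)
$Z{\left(l,b \right)} = b + l$
$\frac{1}{Z{\left(U{\left(H \right)},-86 \right)} + 70374} = \frac{1}{\left(-86 + \left(\frac{161}{4} - 15\right)\right) + 70374} = \frac{1}{\left(-86 + \frac{101}{4}\right) + 70374} = \frac{1}{- \frac{243}{4} + 70374} = \frac{1}{\frac{281253}{4}} = \frac{4}{281253}$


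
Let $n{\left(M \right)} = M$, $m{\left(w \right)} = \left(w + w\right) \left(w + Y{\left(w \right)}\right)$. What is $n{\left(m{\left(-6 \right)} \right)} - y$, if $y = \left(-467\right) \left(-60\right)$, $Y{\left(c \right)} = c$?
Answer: $-27876$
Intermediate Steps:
$m{\left(w \right)} = 4 w^{2}$ ($m{\left(w \right)} = \left(w + w\right) \left(w + w\right) = 2 w 2 w = 4 w^{2}$)
$y = 28020$
$n{\left(m{\left(-6 \right)} \right)} - y = 4 \left(-6\right)^{2} - 28020 = 4 \cdot 36 - 28020 = 144 - 28020 = -27876$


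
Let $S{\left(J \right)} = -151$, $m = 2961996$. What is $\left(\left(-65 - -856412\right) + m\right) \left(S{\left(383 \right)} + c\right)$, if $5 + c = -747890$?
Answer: $-2856296207778$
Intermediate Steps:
$c = -747895$ ($c = -5 - 747890 = -747895$)
$\left(\left(-65 - -856412\right) + m\right) \left(S{\left(383 \right)} + c\right) = \left(\left(-65 - -856412\right) + 2961996\right) \left(-151 - 747895\right) = \left(\left(-65 + 856412\right) + 2961996\right) \left(-748046\right) = \left(856347 + 2961996\right) \left(-748046\right) = 3818343 \left(-748046\right) = -2856296207778$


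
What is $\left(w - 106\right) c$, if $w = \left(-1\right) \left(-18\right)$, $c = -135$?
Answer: $11880$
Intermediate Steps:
$w = 18$
$\left(w - 106\right) c = \left(18 - 106\right) \left(-135\right) = \left(-88\right) \left(-135\right) = 11880$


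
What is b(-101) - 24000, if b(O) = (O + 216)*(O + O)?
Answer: -47230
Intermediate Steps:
b(O) = 2*O*(216 + O) (b(O) = (216 + O)*(2*O) = 2*O*(216 + O))
b(-101) - 24000 = 2*(-101)*(216 - 101) - 24000 = 2*(-101)*115 - 24000 = -23230 - 24000 = -47230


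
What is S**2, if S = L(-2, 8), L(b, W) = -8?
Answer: 64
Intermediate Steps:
S = -8
S**2 = (-8)**2 = 64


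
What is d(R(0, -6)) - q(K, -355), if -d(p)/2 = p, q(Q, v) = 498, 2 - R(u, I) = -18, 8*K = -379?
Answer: -538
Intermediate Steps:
K = -379/8 (K = (⅛)*(-379) = -379/8 ≈ -47.375)
R(u, I) = 20 (R(u, I) = 2 - 1*(-18) = 2 + 18 = 20)
d(p) = -2*p
d(R(0, -6)) - q(K, -355) = -2*20 - 1*498 = -40 - 498 = -538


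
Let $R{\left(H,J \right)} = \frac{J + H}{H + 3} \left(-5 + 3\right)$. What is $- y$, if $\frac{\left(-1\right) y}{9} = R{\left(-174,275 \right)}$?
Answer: $\frac{202}{19} \approx 10.632$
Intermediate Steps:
$R{\left(H,J \right)} = - \frac{2 \left(H + J\right)}{3 + H}$ ($R{\left(H,J \right)} = \frac{H + J}{3 + H} \left(-2\right) = - \frac{2 \left(H + J\right)}{3 + H}$)
$y = - \frac{202}{19}$ ($y = - 9 \frac{2 \left(\left(-1\right) \left(-174\right) - 275\right)}{3 - 174} = - 9 \frac{2 \left(174 - 275\right)}{-171} = - 9 \cdot 2 \left(- \frac{1}{171}\right) \left(-101\right) = \left(-9\right) \frac{202}{171} = - \frac{202}{19} \approx -10.632$)
$- y = \left(-1\right) \left(- \frac{202}{19}\right) = \frac{202}{19}$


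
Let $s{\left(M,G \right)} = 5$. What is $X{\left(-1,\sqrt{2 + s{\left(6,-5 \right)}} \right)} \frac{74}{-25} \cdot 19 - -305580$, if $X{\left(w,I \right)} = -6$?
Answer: $\frac{7647936}{25} \approx 3.0592 \cdot 10^{5}$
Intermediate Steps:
$X{\left(-1,\sqrt{2 + s{\left(6,-5 \right)}} \right)} \frac{74}{-25} \cdot 19 - -305580 = - 6 \frac{74}{-25} \cdot 19 - -305580 = - 6 \cdot 74 \left(- \frac{1}{25}\right) 19 + 305580 = \left(-6\right) \left(- \frac{74}{25}\right) 19 + 305580 = \frac{444}{25} \cdot 19 + 305580 = \frac{8436}{25} + 305580 = \frac{7647936}{25}$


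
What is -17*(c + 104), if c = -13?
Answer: -1547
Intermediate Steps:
-17*(c + 104) = -17*(-13 + 104) = -17*91 = -1547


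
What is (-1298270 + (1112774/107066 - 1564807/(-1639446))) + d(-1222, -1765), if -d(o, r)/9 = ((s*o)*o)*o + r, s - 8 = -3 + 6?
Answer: 932643153803665264367/5162615454 ≈ 1.8065e+11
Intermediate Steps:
s = 11 (s = 8 + (-3 + 6) = 8 + 3 = 11)
d(o, r) = -99*o**3 - 9*r (d(o, r) = -9*(((11*o)*o)*o + r) = -9*((11*o**2)*o + r) = -9*(11*o**3 + r) = -9*(r + 11*o**3) = -99*o**3 - 9*r)
(-1298270 + (1112774/107066 - 1564807/(-1639446))) + d(-1222, -1765) = (-1298270 + (1112774/107066 - 1564807/(-1639446))) + (-99*(-1222)**3 - 9*(-1765)) = (-1298270 + (1112774*(1/107066) - 1564807*(-1/1639446))) + (-99*(-1824793048) + 15885) = (-1298270 + (556387/53533 + 1564807/1639446)) + (180654511752 + 15885) = (-1298270 + 58584426749/5162615454) + 180654527637 = -6702410181037831/5162615454 + 180654527637 = 932643153803665264367/5162615454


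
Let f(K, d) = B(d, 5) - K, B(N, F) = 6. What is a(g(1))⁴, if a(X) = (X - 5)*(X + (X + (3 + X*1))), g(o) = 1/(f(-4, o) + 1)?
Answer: 14281868906496/214358881 ≈ 66626.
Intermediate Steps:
f(K, d) = 6 - K
g(o) = 1/11 (g(o) = 1/((6 - 1*(-4)) + 1) = 1/((6 + 4) + 1) = 1/(10 + 1) = 1/11)
a(X) = (-5 + X)*(3 + 3*X) (a(X) = (-5 + X)*(X + (X + (3 + X))) = (-5 + X)*(X + (3 + 2*X)) = (-5 + X)*(3 + 3*X))
a(g(1))⁴ = (-15 - 12*1/11 + 3*(1/11)²)⁴ = (-15 - 12/11 + 3*(1/121))⁴ = (-15 - 12/11 + 3/121)⁴ = (-1944/121)⁴ = 14281868906496/214358881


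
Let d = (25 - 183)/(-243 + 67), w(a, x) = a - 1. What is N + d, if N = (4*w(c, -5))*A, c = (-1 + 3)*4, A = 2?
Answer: 5007/88 ≈ 56.898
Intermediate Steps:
c = 8 (c = 2*4 = 8)
w(a, x) = -1 + a
N = 56 (N = (4*(-1 + 8))*2 = (4*7)*2 = 28*2 = 56)
d = 79/88 (d = -158/(-176) = -158*(-1/176) = 79/88 ≈ 0.89773)
N + d = 56 + 79/88 = 5007/88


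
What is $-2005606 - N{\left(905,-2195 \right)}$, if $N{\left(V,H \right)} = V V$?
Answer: $-2824631$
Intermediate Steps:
$N{\left(V,H \right)} = V^{2}$
$-2005606 - N{\left(905,-2195 \right)} = -2005606 - 905^{2} = -2005606 - 819025 = -2824631$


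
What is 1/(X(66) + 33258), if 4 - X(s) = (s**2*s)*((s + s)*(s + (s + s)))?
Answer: -1/7513962194 ≈ -1.3309e-10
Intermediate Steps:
X(s) = 4 - 6*s**5 (X(s) = 4 - s**2*s*(s + s)*(s + (s + s)) = 4 - s**3*(2*s)*(s + 2*s) = 4 - s**3*(2*s)*(3*s) = 4 - s**3*6*s**2 = 4 - 6*s**5)
1/(X(66) + 33258) = 1/((4 - 6*66**5) + 33258) = 1/((4 - 6*1252332576) + 33258) = 1/((4 - 7513995456) + 33258) = 1/(-7513995452 + 33258) = 1/(-7513962194) = -1/7513962194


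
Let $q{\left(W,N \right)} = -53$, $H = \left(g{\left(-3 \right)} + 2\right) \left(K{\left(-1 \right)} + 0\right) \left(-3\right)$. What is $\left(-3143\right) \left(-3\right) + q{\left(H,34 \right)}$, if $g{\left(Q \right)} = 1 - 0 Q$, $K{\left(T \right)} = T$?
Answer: $9376$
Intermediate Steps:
$g{\left(Q \right)} = 1$ ($g{\left(Q \right)} = 1 - 0 = 1 + 0 = 1$)
$H = 9$ ($H = \left(1 + 2\right) \left(-1 + 0\right) \left(-3\right) = 3 \left(\left(-1\right) \left(-3\right)\right) = 3 \cdot 3 = 9$)
$\left(-3143\right) \left(-3\right) + q{\left(H,34 \right)} = \left(-3143\right) \left(-3\right) - 53 = 9429 - 53 = 9376$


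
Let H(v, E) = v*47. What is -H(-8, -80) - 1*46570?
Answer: -46194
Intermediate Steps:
H(v, E) = 47*v
-H(-8, -80) - 1*46570 = -47*(-8) - 1*46570 = -1*(-376) - 46570 = 376 - 46570 = -46194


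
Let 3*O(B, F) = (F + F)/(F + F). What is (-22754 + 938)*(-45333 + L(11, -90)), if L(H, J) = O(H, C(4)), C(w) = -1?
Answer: 988977456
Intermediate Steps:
O(B, F) = ⅓ (O(B, F) = ((F + F)/(F + F))/3 = ((2*F)/((2*F)))/3 = ((2*F)*(1/(2*F)))/3 = (⅓)*1 = ⅓)
L(H, J) = ⅓
(-22754 + 938)*(-45333 + L(11, -90)) = (-22754 + 938)*(-45333 + ⅓) = -21816*(-135998/3) = 988977456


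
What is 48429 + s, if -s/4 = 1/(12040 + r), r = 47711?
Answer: 2893681175/59751 ≈ 48429.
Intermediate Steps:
s = -4/59751 (s = -4/(12040 + 47711) = -4/59751 ≈ -6.6945e-5)
48429 + s = 48429 - 4/59751 = 2893681175/59751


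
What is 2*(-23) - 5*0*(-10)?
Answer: -46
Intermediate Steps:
2*(-23) - 5*0*(-10) = -46 + 0*(-10) = -46 + 0 = -46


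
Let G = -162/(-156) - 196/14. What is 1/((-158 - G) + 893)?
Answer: 26/19447 ≈ 0.0013370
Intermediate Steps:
G = -337/26 (G = -162*(-1/156) - 196*1/14 = 27/26 - 14 = -337/26 ≈ -12.962)
1/((-158 - G) + 893) = 1/((-158 - 1*(-337/26)) + 893) = 1/((-158 + 337/26) + 893) = 1/(-3771/26 + 893) = 1/(19447/26) = 26/19447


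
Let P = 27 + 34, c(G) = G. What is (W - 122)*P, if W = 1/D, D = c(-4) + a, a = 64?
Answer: -446459/60 ≈ -7441.0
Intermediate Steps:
P = 61
D = 60 (D = -4 + 64 = 60)
W = 1/60 ≈ 0.016667
(W - 122)*P = (1/60 - 122)*61 = -7319/60*61 = -446459/60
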